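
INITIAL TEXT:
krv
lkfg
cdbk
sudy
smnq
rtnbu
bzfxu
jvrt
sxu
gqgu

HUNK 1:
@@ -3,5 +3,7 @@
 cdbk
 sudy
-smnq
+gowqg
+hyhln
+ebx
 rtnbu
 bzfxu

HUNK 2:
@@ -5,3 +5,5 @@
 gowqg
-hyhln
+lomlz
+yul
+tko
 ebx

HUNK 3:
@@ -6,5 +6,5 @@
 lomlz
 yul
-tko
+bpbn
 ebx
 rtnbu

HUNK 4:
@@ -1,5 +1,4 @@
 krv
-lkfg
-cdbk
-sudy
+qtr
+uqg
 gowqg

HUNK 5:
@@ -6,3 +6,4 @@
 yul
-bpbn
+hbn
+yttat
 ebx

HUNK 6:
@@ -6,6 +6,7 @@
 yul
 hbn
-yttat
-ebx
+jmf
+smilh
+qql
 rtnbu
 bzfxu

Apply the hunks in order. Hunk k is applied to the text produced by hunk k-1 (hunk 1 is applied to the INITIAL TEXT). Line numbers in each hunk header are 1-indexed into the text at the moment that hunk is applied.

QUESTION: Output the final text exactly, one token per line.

Answer: krv
qtr
uqg
gowqg
lomlz
yul
hbn
jmf
smilh
qql
rtnbu
bzfxu
jvrt
sxu
gqgu

Derivation:
Hunk 1: at line 3 remove [smnq] add [gowqg,hyhln,ebx] -> 12 lines: krv lkfg cdbk sudy gowqg hyhln ebx rtnbu bzfxu jvrt sxu gqgu
Hunk 2: at line 5 remove [hyhln] add [lomlz,yul,tko] -> 14 lines: krv lkfg cdbk sudy gowqg lomlz yul tko ebx rtnbu bzfxu jvrt sxu gqgu
Hunk 3: at line 6 remove [tko] add [bpbn] -> 14 lines: krv lkfg cdbk sudy gowqg lomlz yul bpbn ebx rtnbu bzfxu jvrt sxu gqgu
Hunk 4: at line 1 remove [lkfg,cdbk,sudy] add [qtr,uqg] -> 13 lines: krv qtr uqg gowqg lomlz yul bpbn ebx rtnbu bzfxu jvrt sxu gqgu
Hunk 5: at line 6 remove [bpbn] add [hbn,yttat] -> 14 lines: krv qtr uqg gowqg lomlz yul hbn yttat ebx rtnbu bzfxu jvrt sxu gqgu
Hunk 6: at line 6 remove [yttat,ebx] add [jmf,smilh,qql] -> 15 lines: krv qtr uqg gowqg lomlz yul hbn jmf smilh qql rtnbu bzfxu jvrt sxu gqgu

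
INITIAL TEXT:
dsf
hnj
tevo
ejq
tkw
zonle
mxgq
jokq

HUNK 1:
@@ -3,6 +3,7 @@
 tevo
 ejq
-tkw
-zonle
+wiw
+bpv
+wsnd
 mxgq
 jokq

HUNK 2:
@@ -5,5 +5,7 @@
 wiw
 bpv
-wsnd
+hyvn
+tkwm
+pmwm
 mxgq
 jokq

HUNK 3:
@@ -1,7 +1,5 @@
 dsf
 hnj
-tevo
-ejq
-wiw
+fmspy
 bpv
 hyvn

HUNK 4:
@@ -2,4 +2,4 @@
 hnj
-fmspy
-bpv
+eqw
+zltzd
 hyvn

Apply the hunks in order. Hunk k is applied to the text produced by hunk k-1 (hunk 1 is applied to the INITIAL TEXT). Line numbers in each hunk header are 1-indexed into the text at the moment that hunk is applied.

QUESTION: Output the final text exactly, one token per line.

Answer: dsf
hnj
eqw
zltzd
hyvn
tkwm
pmwm
mxgq
jokq

Derivation:
Hunk 1: at line 3 remove [tkw,zonle] add [wiw,bpv,wsnd] -> 9 lines: dsf hnj tevo ejq wiw bpv wsnd mxgq jokq
Hunk 2: at line 5 remove [wsnd] add [hyvn,tkwm,pmwm] -> 11 lines: dsf hnj tevo ejq wiw bpv hyvn tkwm pmwm mxgq jokq
Hunk 3: at line 1 remove [tevo,ejq,wiw] add [fmspy] -> 9 lines: dsf hnj fmspy bpv hyvn tkwm pmwm mxgq jokq
Hunk 4: at line 2 remove [fmspy,bpv] add [eqw,zltzd] -> 9 lines: dsf hnj eqw zltzd hyvn tkwm pmwm mxgq jokq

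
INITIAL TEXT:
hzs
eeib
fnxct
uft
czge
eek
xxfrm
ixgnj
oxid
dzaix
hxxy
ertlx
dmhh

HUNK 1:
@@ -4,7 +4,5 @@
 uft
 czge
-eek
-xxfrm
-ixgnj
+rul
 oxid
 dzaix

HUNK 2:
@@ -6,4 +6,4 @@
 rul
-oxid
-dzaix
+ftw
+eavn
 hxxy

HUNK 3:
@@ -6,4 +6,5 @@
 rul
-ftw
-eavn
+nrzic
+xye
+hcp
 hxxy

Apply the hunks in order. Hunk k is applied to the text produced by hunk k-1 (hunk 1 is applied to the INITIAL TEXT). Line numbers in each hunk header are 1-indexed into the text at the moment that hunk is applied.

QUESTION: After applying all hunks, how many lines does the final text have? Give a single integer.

Answer: 12

Derivation:
Hunk 1: at line 4 remove [eek,xxfrm,ixgnj] add [rul] -> 11 lines: hzs eeib fnxct uft czge rul oxid dzaix hxxy ertlx dmhh
Hunk 2: at line 6 remove [oxid,dzaix] add [ftw,eavn] -> 11 lines: hzs eeib fnxct uft czge rul ftw eavn hxxy ertlx dmhh
Hunk 3: at line 6 remove [ftw,eavn] add [nrzic,xye,hcp] -> 12 lines: hzs eeib fnxct uft czge rul nrzic xye hcp hxxy ertlx dmhh
Final line count: 12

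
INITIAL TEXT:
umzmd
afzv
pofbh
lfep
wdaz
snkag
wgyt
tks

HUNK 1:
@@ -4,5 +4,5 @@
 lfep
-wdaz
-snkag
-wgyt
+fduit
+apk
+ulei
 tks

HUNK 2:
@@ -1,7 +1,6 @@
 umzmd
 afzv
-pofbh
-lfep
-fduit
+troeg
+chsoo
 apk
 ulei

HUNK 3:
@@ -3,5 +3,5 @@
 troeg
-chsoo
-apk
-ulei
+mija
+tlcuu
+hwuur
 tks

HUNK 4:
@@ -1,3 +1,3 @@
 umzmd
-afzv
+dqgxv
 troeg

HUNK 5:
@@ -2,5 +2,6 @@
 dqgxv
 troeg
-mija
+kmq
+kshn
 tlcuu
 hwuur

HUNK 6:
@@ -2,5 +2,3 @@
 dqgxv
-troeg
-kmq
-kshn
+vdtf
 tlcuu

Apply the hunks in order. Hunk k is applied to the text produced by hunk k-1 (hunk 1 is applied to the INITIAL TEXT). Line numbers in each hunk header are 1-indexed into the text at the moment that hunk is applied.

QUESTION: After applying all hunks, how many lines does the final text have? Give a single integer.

Answer: 6

Derivation:
Hunk 1: at line 4 remove [wdaz,snkag,wgyt] add [fduit,apk,ulei] -> 8 lines: umzmd afzv pofbh lfep fduit apk ulei tks
Hunk 2: at line 1 remove [pofbh,lfep,fduit] add [troeg,chsoo] -> 7 lines: umzmd afzv troeg chsoo apk ulei tks
Hunk 3: at line 3 remove [chsoo,apk,ulei] add [mija,tlcuu,hwuur] -> 7 lines: umzmd afzv troeg mija tlcuu hwuur tks
Hunk 4: at line 1 remove [afzv] add [dqgxv] -> 7 lines: umzmd dqgxv troeg mija tlcuu hwuur tks
Hunk 5: at line 2 remove [mija] add [kmq,kshn] -> 8 lines: umzmd dqgxv troeg kmq kshn tlcuu hwuur tks
Hunk 6: at line 2 remove [troeg,kmq,kshn] add [vdtf] -> 6 lines: umzmd dqgxv vdtf tlcuu hwuur tks
Final line count: 6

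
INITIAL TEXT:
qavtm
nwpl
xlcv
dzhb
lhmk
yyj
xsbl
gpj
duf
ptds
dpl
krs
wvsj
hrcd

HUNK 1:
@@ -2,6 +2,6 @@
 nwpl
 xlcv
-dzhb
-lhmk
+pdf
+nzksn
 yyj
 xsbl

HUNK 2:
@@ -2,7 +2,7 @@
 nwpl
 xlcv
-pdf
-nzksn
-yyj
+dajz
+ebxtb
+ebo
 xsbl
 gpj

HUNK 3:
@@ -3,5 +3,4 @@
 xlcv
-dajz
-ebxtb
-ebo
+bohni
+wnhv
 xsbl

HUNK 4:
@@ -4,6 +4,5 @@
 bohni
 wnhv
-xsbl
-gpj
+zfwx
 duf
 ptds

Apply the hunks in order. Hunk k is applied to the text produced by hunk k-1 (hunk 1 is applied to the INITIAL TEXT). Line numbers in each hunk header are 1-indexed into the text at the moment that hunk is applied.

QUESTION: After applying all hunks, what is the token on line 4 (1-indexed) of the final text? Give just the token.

Hunk 1: at line 2 remove [dzhb,lhmk] add [pdf,nzksn] -> 14 lines: qavtm nwpl xlcv pdf nzksn yyj xsbl gpj duf ptds dpl krs wvsj hrcd
Hunk 2: at line 2 remove [pdf,nzksn,yyj] add [dajz,ebxtb,ebo] -> 14 lines: qavtm nwpl xlcv dajz ebxtb ebo xsbl gpj duf ptds dpl krs wvsj hrcd
Hunk 3: at line 3 remove [dajz,ebxtb,ebo] add [bohni,wnhv] -> 13 lines: qavtm nwpl xlcv bohni wnhv xsbl gpj duf ptds dpl krs wvsj hrcd
Hunk 4: at line 4 remove [xsbl,gpj] add [zfwx] -> 12 lines: qavtm nwpl xlcv bohni wnhv zfwx duf ptds dpl krs wvsj hrcd
Final line 4: bohni

Answer: bohni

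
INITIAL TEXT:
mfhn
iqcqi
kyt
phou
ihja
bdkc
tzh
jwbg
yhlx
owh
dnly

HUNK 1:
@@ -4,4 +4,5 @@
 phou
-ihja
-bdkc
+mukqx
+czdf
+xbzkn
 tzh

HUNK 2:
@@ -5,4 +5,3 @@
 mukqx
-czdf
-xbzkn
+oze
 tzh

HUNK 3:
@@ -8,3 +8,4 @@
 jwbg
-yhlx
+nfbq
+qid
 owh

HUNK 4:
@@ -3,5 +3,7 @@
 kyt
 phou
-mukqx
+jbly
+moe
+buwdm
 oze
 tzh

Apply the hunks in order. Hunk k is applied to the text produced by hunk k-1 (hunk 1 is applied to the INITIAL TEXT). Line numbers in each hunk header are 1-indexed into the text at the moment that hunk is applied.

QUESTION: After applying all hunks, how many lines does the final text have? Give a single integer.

Answer: 14

Derivation:
Hunk 1: at line 4 remove [ihja,bdkc] add [mukqx,czdf,xbzkn] -> 12 lines: mfhn iqcqi kyt phou mukqx czdf xbzkn tzh jwbg yhlx owh dnly
Hunk 2: at line 5 remove [czdf,xbzkn] add [oze] -> 11 lines: mfhn iqcqi kyt phou mukqx oze tzh jwbg yhlx owh dnly
Hunk 3: at line 8 remove [yhlx] add [nfbq,qid] -> 12 lines: mfhn iqcqi kyt phou mukqx oze tzh jwbg nfbq qid owh dnly
Hunk 4: at line 3 remove [mukqx] add [jbly,moe,buwdm] -> 14 lines: mfhn iqcqi kyt phou jbly moe buwdm oze tzh jwbg nfbq qid owh dnly
Final line count: 14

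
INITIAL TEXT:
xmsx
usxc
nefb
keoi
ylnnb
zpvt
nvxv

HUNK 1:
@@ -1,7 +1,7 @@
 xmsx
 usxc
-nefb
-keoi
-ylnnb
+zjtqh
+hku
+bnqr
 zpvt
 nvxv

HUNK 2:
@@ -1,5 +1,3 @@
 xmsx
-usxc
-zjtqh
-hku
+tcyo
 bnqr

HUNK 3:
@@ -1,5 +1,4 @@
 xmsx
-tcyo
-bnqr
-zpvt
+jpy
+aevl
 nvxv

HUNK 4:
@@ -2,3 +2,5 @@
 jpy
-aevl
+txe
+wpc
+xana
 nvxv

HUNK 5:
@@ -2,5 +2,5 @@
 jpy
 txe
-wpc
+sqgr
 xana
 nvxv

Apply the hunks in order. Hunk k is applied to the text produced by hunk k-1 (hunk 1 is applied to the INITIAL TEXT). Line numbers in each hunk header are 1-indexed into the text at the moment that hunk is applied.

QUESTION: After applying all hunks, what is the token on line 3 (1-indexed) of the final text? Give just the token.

Answer: txe

Derivation:
Hunk 1: at line 1 remove [nefb,keoi,ylnnb] add [zjtqh,hku,bnqr] -> 7 lines: xmsx usxc zjtqh hku bnqr zpvt nvxv
Hunk 2: at line 1 remove [usxc,zjtqh,hku] add [tcyo] -> 5 lines: xmsx tcyo bnqr zpvt nvxv
Hunk 3: at line 1 remove [tcyo,bnqr,zpvt] add [jpy,aevl] -> 4 lines: xmsx jpy aevl nvxv
Hunk 4: at line 2 remove [aevl] add [txe,wpc,xana] -> 6 lines: xmsx jpy txe wpc xana nvxv
Hunk 5: at line 2 remove [wpc] add [sqgr] -> 6 lines: xmsx jpy txe sqgr xana nvxv
Final line 3: txe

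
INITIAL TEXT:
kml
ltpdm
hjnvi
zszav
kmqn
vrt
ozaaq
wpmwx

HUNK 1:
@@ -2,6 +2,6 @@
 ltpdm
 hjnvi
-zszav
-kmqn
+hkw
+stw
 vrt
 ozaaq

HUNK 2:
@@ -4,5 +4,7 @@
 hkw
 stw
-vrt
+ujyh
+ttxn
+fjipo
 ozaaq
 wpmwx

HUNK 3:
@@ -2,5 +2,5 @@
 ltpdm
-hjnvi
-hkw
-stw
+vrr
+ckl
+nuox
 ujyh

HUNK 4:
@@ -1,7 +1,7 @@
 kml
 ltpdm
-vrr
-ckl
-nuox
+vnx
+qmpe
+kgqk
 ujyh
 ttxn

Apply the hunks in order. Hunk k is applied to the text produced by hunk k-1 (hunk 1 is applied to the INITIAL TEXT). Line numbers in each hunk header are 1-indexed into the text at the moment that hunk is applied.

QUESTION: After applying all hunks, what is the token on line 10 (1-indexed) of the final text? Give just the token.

Answer: wpmwx

Derivation:
Hunk 1: at line 2 remove [zszav,kmqn] add [hkw,stw] -> 8 lines: kml ltpdm hjnvi hkw stw vrt ozaaq wpmwx
Hunk 2: at line 4 remove [vrt] add [ujyh,ttxn,fjipo] -> 10 lines: kml ltpdm hjnvi hkw stw ujyh ttxn fjipo ozaaq wpmwx
Hunk 3: at line 2 remove [hjnvi,hkw,stw] add [vrr,ckl,nuox] -> 10 lines: kml ltpdm vrr ckl nuox ujyh ttxn fjipo ozaaq wpmwx
Hunk 4: at line 1 remove [vrr,ckl,nuox] add [vnx,qmpe,kgqk] -> 10 lines: kml ltpdm vnx qmpe kgqk ujyh ttxn fjipo ozaaq wpmwx
Final line 10: wpmwx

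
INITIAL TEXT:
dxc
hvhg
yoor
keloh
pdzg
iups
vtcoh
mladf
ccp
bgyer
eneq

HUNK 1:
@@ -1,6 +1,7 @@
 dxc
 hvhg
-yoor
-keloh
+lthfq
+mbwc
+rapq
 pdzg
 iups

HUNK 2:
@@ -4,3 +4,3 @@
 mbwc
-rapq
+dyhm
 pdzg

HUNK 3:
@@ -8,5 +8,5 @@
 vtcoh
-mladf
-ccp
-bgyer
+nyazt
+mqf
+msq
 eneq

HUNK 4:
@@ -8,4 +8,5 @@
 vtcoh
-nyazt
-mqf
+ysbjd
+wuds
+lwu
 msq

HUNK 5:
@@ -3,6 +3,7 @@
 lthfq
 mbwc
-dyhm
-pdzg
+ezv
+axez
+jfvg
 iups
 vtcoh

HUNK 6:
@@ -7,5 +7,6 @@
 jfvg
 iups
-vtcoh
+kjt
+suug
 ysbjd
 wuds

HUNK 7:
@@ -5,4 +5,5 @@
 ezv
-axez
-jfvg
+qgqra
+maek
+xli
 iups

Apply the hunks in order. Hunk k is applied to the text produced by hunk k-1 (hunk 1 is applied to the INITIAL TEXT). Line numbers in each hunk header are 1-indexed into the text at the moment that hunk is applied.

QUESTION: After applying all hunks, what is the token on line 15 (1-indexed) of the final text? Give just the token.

Hunk 1: at line 1 remove [yoor,keloh] add [lthfq,mbwc,rapq] -> 12 lines: dxc hvhg lthfq mbwc rapq pdzg iups vtcoh mladf ccp bgyer eneq
Hunk 2: at line 4 remove [rapq] add [dyhm] -> 12 lines: dxc hvhg lthfq mbwc dyhm pdzg iups vtcoh mladf ccp bgyer eneq
Hunk 3: at line 8 remove [mladf,ccp,bgyer] add [nyazt,mqf,msq] -> 12 lines: dxc hvhg lthfq mbwc dyhm pdzg iups vtcoh nyazt mqf msq eneq
Hunk 4: at line 8 remove [nyazt,mqf] add [ysbjd,wuds,lwu] -> 13 lines: dxc hvhg lthfq mbwc dyhm pdzg iups vtcoh ysbjd wuds lwu msq eneq
Hunk 5: at line 3 remove [dyhm,pdzg] add [ezv,axez,jfvg] -> 14 lines: dxc hvhg lthfq mbwc ezv axez jfvg iups vtcoh ysbjd wuds lwu msq eneq
Hunk 6: at line 7 remove [vtcoh] add [kjt,suug] -> 15 lines: dxc hvhg lthfq mbwc ezv axez jfvg iups kjt suug ysbjd wuds lwu msq eneq
Hunk 7: at line 5 remove [axez,jfvg] add [qgqra,maek,xli] -> 16 lines: dxc hvhg lthfq mbwc ezv qgqra maek xli iups kjt suug ysbjd wuds lwu msq eneq
Final line 15: msq

Answer: msq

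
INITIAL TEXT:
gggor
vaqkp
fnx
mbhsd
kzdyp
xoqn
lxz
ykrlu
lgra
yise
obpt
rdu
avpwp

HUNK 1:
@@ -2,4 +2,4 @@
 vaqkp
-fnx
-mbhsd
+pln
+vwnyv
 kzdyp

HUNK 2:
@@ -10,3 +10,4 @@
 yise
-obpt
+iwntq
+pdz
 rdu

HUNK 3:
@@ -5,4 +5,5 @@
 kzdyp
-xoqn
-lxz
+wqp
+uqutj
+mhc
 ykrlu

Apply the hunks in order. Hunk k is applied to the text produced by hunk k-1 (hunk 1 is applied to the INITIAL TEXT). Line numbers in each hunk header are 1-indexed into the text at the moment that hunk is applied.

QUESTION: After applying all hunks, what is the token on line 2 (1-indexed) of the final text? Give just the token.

Hunk 1: at line 2 remove [fnx,mbhsd] add [pln,vwnyv] -> 13 lines: gggor vaqkp pln vwnyv kzdyp xoqn lxz ykrlu lgra yise obpt rdu avpwp
Hunk 2: at line 10 remove [obpt] add [iwntq,pdz] -> 14 lines: gggor vaqkp pln vwnyv kzdyp xoqn lxz ykrlu lgra yise iwntq pdz rdu avpwp
Hunk 3: at line 5 remove [xoqn,lxz] add [wqp,uqutj,mhc] -> 15 lines: gggor vaqkp pln vwnyv kzdyp wqp uqutj mhc ykrlu lgra yise iwntq pdz rdu avpwp
Final line 2: vaqkp

Answer: vaqkp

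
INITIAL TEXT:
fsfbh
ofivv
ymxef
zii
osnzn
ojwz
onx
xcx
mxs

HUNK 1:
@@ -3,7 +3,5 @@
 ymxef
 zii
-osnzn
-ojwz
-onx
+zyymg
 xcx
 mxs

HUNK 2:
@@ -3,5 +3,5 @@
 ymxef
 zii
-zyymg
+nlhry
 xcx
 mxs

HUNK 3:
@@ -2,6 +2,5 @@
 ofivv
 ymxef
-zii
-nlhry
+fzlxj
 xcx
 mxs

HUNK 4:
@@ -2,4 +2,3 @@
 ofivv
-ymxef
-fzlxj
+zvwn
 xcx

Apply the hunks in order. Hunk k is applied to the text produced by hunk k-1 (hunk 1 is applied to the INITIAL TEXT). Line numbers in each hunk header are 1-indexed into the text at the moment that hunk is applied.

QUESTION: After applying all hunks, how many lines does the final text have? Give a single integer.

Hunk 1: at line 3 remove [osnzn,ojwz,onx] add [zyymg] -> 7 lines: fsfbh ofivv ymxef zii zyymg xcx mxs
Hunk 2: at line 3 remove [zyymg] add [nlhry] -> 7 lines: fsfbh ofivv ymxef zii nlhry xcx mxs
Hunk 3: at line 2 remove [zii,nlhry] add [fzlxj] -> 6 lines: fsfbh ofivv ymxef fzlxj xcx mxs
Hunk 4: at line 2 remove [ymxef,fzlxj] add [zvwn] -> 5 lines: fsfbh ofivv zvwn xcx mxs
Final line count: 5

Answer: 5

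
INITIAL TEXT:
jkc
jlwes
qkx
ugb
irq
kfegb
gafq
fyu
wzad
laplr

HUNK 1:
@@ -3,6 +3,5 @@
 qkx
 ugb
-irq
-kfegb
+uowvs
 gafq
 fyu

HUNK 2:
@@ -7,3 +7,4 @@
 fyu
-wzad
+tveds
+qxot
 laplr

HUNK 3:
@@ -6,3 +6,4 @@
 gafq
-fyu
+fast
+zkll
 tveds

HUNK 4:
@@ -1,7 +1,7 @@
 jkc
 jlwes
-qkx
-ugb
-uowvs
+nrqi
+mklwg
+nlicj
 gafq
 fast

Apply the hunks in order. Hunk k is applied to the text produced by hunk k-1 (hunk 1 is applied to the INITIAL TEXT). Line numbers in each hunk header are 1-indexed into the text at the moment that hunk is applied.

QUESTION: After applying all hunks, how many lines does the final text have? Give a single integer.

Answer: 11

Derivation:
Hunk 1: at line 3 remove [irq,kfegb] add [uowvs] -> 9 lines: jkc jlwes qkx ugb uowvs gafq fyu wzad laplr
Hunk 2: at line 7 remove [wzad] add [tveds,qxot] -> 10 lines: jkc jlwes qkx ugb uowvs gafq fyu tveds qxot laplr
Hunk 3: at line 6 remove [fyu] add [fast,zkll] -> 11 lines: jkc jlwes qkx ugb uowvs gafq fast zkll tveds qxot laplr
Hunk 4: at line 1 remove [qkx,ugb,uowvs] add [nrqi,mklwg,nlicj] -> 11 lines: jkc jlwes nrqi mklwg nlicj gafq fast zkll tveds qxot laplr
Final line count: 11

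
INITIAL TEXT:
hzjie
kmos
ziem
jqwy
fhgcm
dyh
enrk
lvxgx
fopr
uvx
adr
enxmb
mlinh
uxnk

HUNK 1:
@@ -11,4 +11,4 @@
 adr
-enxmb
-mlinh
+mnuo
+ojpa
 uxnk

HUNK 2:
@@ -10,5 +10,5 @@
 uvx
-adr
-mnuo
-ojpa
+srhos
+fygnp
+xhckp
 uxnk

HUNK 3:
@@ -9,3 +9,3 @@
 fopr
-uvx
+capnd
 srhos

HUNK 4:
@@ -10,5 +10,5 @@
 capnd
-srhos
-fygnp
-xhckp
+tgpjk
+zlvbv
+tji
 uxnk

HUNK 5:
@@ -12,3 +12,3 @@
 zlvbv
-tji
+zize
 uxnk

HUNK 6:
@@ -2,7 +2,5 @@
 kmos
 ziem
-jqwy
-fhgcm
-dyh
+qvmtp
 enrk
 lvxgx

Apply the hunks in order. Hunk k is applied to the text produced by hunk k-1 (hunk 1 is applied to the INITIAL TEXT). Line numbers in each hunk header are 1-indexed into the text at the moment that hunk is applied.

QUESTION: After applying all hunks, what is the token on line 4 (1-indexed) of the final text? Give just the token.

Hunk 1: at line 11 remove [enxmb,mlinh] add [mnuo,ojpa] -> 14 lines: hzjie kmos ziem jqwy fhgcm dyh enrk lvxgx fopr uvx adr mnuo ojpa uxnk
Hunk 2: at line 10 remove [adr,mnuo,ojpa] add [srhos,fygnp,xhckp] -> 14 lines: hzjie kmos ziem jqwy fhgcm dyh enrk lvxgx fopr uvx srhos fygnp xhckp uxnk
Hunk 3: at line 9 remove [uvx] add [capnd] -> 14 lines: hzjie kmos ziem jqwy fhgcm dyh enrk lvxgx fopr capnd srhos fygnp xhckp uxnk
Hunk 4: at line 10 remove [srhos,fygnp,xhckp] add [tgpjk,zlvbv,tji] -> 14 lines: hzjie kmos ziem jqwy fhgcm dyh enrk lvxgx fopr capnd tgpjk zlvbv tji uxnk
Hunk 5: at line 12 remove [tji] add [zize] -> 14 lines: hzjie kmos ziem jqwy fhgcm dyh enrk lvxgx fopr capnd tgpjk zlvbv zize uxnk
Hunk 6: at line 2 remove [jqwy,fhgcm,dyh] add [qvmtp] -> 12 lines: hzjie kmos ziem qvmtp enrk lvxgx fopr capnd tgpjk zlvbv zize uxnk
Final line 4: qvmtp

Answer: qvmtp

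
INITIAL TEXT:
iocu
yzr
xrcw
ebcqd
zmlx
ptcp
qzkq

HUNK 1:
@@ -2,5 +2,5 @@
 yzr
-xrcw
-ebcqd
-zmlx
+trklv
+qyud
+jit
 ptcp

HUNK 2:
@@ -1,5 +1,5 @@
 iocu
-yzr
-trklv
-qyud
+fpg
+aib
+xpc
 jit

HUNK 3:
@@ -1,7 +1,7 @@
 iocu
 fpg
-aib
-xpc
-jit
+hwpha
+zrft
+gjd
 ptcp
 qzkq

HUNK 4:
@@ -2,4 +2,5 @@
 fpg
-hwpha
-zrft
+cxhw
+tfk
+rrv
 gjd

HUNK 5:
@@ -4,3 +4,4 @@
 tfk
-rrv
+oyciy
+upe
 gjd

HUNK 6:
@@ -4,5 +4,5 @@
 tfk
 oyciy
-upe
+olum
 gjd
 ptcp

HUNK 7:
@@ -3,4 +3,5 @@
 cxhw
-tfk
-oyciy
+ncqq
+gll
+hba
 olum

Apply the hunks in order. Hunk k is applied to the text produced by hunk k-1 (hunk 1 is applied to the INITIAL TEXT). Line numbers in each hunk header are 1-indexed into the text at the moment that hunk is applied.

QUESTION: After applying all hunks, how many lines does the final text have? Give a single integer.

Hunk 1: at line 2 remove [xrcw,ebcqd,zmlx] add [trklv,qyud,jit] -> 7 lines: iocu yzr trklv qyud jit ptcp qzkq
Hunk 2: at line 1 remove [yzr,trklv,qyud] add [fpg,aib,xpc] -> 7 lines: iocu fpg aib xpc jit ptcp qzkq
Hunk 3: at line 1 remove [aib,xpc,jit] add [hwpha,zrft,gjd] -> 7 lines: iocu fpg hwpha zrft gjd ptcp qzkq
Hunk 4: at line 2 remove [hwpha,zrft] add [cxhw,tfk,rrv] -> 8 lines: iocu fpg cxhw tfk rrv gjd ptcp qzkq
Hunk 5: at line 4 remove [rrv] add [oyciy,upe] -> 9 lines: iocu fpg cxhw tfk oyciy upe gjd ptcp qzkq
Hunk 6: at line 4 remove [upe] add [olum] -> 9 lines: iocu fpg cxhw tfk oyciy olum gjd ptcp qzkq
Hunk 7: at line 3 remove [tfk,oyciy] add [ncqq,gll,hba] -> 10 lines: iocu fpg cxhw ncqq gll hba olum gjd ptcp qzkq
Final line count: 10

Answer: 10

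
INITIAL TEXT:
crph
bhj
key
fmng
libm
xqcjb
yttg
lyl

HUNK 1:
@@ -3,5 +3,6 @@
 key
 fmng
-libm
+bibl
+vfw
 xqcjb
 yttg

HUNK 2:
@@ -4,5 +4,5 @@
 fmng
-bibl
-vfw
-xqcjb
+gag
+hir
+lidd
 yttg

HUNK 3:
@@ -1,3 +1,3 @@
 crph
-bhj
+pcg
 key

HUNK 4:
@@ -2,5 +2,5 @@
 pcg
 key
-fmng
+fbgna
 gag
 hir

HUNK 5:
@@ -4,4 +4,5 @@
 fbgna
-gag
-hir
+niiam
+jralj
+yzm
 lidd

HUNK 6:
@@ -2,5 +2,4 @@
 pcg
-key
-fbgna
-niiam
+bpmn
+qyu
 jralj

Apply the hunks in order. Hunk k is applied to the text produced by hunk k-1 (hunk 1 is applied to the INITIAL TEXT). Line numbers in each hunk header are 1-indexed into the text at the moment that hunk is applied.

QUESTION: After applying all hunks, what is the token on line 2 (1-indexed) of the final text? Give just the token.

Hunk 1: at line 3 remove [libm] add [bibl,vfw] -> 9 lines: crph bhj key fmng bibl vfw xqcjb yttg lyl
Hunk 2: at line 4 remove [bibl,vfw,xqcjb] add [gag,hir,lidd] -> 9 lines: crph bhj key fmng gag hir lidd yttg lyl
Hunk 3: at line 1 remove [bhj] add [pcg] -> 9 lines: crph pcg key fmng gag hir lidd yttg lyl
Hunk 4: at line 2 remove [fmng] add [fbgna] -> 9 lines: crph pcg key fbgna gag hir lidd yttg lyl
Hunk 5: at line 4 remove [gag,hir] add [niiam,jralj,yzm] -> 10 lines: crph pcg key fbgna niiam jralj yzm lidd yttg lyl
Hunk 6: at line 2 remove [key,fbgna,niiam] add [bpmn,qyu] -> 9 lines: crph pcg bpmn qyu jralj yzm lidd yttg lyl
Final line 2: pcg

Answer: pcg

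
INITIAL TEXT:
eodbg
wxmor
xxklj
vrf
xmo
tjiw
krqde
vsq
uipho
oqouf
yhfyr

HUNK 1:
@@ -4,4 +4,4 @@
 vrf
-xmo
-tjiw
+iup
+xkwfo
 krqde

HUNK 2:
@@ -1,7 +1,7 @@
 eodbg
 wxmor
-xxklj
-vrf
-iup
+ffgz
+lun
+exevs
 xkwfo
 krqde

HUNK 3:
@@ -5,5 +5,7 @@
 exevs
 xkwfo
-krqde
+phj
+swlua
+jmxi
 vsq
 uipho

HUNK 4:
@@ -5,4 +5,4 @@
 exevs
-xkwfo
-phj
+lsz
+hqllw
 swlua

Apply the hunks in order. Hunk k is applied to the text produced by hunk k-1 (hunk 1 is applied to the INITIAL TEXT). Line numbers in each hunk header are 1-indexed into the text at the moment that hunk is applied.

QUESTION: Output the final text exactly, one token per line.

Answer: eodbg
wxmor
ffgz
lun
exevs
lsz
hqllw
swlua
jmxi
vsq
uipho
oqouf
yhfyr

Derivation:
Hunk 1: at line 4 remove [xmo,tjiw] add [iup,xkwfo] -> 11 lines: eodbg wxmor xxklj vrf iup xkwfo krqde vsq uipho oqouf yhfyr
Hunk 2: at line 1 remove [xxklj,vrf,iup] add [ffgz,lun,exevs] -> 11 lines: eodbg wxmor ffgz lun exevs xkwfo krqde vsq uipho oqouf yhfyr
Hunk 3: at line 5 remove [krqde] add [phj,swlua,jmxi] -> 13 lines: eodbg wxmor ffgz lun exevs xkwfo phj swlua jmxi vsq uipho oqouf yhfyr
Hunk 4: at line 5 remove [xkwfo,phj] add [lsz,hqllw] -> 13 lines: eodbg wxmor ffgz lun exevs lsz hqllw swlua jmxi vsq uipho oqouf yhfyr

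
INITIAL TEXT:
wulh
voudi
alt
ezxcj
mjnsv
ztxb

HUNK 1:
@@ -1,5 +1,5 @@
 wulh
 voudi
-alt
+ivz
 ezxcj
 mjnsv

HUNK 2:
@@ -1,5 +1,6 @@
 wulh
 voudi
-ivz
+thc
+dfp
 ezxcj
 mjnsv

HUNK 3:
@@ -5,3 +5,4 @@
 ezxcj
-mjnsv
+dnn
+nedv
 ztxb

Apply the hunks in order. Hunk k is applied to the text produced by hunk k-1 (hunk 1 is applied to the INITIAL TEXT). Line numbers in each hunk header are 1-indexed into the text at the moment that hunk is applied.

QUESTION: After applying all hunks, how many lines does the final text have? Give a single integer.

Hunk 1: at line 1 remove [alt] add [ivz] -> 6 lines: wulh voudi ivz ezxcj mjnsv ztxb
Hunk 2: at line 1 remove [ivz] add [thc,dfp] -> 7 lines: wulh voudi thc dfp ezxcj mjnsv ztxb
Hunk 3: at line 5 remove [mjnsv] add [dnn,nedv] -> 8 lines: wulh voudi thc dfp ezxcj dnn nedv ztxb
Final line count: 8

Answer: 8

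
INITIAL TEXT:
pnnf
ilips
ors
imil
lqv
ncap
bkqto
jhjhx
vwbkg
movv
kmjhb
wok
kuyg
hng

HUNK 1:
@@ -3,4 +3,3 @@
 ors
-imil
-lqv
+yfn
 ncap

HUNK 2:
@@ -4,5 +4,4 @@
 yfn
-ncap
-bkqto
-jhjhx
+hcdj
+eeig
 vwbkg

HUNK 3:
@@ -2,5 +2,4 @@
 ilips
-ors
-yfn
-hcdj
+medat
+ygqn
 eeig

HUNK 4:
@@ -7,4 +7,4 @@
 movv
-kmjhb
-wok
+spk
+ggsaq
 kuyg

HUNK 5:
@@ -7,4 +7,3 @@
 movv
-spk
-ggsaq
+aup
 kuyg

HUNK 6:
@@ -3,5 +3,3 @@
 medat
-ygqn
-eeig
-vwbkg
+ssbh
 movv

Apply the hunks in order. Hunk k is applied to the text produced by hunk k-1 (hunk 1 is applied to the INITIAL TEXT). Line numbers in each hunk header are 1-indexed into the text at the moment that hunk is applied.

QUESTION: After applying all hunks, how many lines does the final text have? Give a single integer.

Hunk 1: at line 3 remove [imil,lqv] add [yfn] -> 13 lines: pnnf ilips ors yfn ncap bkqto jhjhx vwbkg movv kmjhb wok kuyg hng
Hunk 2: at line 4 remove [ncap,bkqto,jhjhx] add [hcdj,eeig] -> 12 lines: pnnf ilips ors yfn hcdj eeig vwbkg movv kmjhb wok kuyg hng
Hunk 3: at line 2 remove [ors,yfn,hcdj] add [medat,ygqn] -> 11 lines: pnnf ilips medat ygqn eeig vwbkg movv kmjhb wok kuyg hng
Hunk 4: at line 7 remove [kmjhb,wok] add [spk,ggsaq] -> 11 lines: pnnf ilips medat ygqn eeig vwbkg movv spk ggsaq kuyg hng
Hunk 5: at line 7 remove [spk,ggsaq] add [aup] -> 10 lines: pnnf ilips medat ygqn eeig vwbkg movv aup kuyg hng
Hunk 6: at line 3 remove [ygqn,eeig,vwbkg] add [ssbh] -> 8 lines: pnnf ilips medat ssbh movv aup kuyg hng
Final line count: 8

Answer: 8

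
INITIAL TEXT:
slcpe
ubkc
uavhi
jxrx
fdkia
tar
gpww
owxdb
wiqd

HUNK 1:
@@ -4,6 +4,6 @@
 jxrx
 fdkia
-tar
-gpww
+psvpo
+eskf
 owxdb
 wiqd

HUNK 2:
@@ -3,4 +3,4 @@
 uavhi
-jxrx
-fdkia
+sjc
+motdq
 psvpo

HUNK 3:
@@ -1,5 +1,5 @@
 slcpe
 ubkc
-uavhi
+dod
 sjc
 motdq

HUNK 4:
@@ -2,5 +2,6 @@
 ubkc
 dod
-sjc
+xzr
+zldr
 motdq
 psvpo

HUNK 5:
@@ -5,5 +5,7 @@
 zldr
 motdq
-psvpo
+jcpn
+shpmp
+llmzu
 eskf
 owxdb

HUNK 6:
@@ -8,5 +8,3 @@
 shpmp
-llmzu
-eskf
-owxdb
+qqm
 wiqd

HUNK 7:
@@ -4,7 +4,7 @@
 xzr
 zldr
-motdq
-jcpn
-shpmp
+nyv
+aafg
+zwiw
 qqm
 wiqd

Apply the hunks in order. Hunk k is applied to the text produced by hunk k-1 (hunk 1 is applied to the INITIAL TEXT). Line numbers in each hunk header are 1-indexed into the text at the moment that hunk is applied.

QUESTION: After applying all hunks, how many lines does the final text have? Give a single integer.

Hunk 1: at line 4 remove [tar,gpww] add [psvpo,eskf] -> 9 lines: slcpe ubkc uavhi jxrx fdkia psvpo eskf owxdb wiqd
Hunk 2: at line 3 remove [jxrx,fdkia] add [sjc,motdq] -> 9 lines: slcpe ubkc uavhi sjc motdq psvpo eskf owxdb wiqd
Hunk 3: at line 1 remove [uavhi] add [dod] -> 9 lines: slcpe ubkc dod sjc motdq psvpo eskf owxdb wiqd
Hunk 4: at line 2 remove [sjc] add [xzr,zldr] -> 10 lines: slcpe ubkc dod xzr zldr motdq psvpo eskf owxdb wiqd
Hunk 5: at line 5 remove [psvpo] add [jcpn,shpmp,llmzu] -> 12 lines: slcpe ubkc dod xzr zldr motdq jcpn shpmp llmzu eskf owxdb wiqd
Hunk 6: at line 8 remove [llmzu,eskf,owxdb] add [qqm] -> 10 lines: slcpe ubkc dod xzr zldr motdq jcpn shpmp qqm wiqd
Hunk 7: at line 4 remove [motdq,jcpn,shpmp] add [nyv,aafg,zwiw] -> 10 lines: slcpe ubkc dod xzr zldr nyv aafg zwiw qqm wiqd
Final line count: 10

Answer: 10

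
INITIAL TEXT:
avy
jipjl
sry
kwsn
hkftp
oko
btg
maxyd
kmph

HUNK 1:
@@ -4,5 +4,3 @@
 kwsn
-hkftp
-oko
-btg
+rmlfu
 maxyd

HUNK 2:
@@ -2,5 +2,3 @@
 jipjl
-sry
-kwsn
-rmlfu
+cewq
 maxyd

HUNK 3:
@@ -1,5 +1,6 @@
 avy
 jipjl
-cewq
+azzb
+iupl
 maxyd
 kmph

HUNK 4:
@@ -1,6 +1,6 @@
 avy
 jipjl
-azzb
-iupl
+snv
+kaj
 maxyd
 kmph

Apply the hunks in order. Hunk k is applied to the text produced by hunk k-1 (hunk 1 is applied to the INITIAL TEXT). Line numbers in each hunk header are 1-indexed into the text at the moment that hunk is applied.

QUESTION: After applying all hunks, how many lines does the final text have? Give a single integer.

Hunk 1: at line 4 remove [hkftp,oko,btg] add [rmlfu] -> 7 lines: avy jipjl sry kwsn rmlfu maxyd kmph
Hunk 2: at line 2 remove [sry,kwsn,rmlfu] add [cewq] -> 5 lines: avy jipjl cewq maxyd kmph
Hunk 3: at line 1 remove [cewq] add [azzb,iupl] -> 6 lines: avy jipjl azzb iupl maxyd kmph
Hunk 4: at line 1 remove [azzb,iupl] add [snv,kaj] -> 6 lines: avy jipjl snv kaj maxyd kmph
Final line count: 6

Answer: 6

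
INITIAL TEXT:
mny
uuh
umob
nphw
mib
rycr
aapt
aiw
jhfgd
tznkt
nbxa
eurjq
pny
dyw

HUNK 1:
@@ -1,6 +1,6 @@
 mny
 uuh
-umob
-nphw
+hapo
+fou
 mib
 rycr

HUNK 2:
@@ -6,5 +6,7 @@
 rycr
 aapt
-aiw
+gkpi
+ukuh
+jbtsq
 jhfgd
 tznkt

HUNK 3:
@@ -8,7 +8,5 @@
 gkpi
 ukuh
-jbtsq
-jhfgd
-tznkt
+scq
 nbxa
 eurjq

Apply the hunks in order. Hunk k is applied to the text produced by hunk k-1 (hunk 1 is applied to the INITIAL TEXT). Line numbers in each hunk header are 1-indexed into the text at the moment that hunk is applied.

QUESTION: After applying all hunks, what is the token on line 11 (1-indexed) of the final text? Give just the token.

Answer: nbxa

Derivation:
Hunk 1: at line 1 remove [umob,nphw] add [hapo,fou] -> 14 lines: mny uuh hapo fou mib rycr aapt aiw jhfgd tznkt nbxa eurjq pny dyw
Hunk 2: at line 6 remove [aiw] add [gkpi,ukuh,jbtsq] -> 16 lines: mny uuh hapo fou mib rycr aapt gkpi ukuh jbtsq jhfgd tznkt nbxa eurjq pny dyw
Hunk 3: at line 8 remove [jbtsq,jhfgd,tznkt] add [scq] -> 14 lines: mny uuh hapo fou mib rycr aapt gkpi ukuh scq nbxa eurjq pny dyw
Final line 11: nbxa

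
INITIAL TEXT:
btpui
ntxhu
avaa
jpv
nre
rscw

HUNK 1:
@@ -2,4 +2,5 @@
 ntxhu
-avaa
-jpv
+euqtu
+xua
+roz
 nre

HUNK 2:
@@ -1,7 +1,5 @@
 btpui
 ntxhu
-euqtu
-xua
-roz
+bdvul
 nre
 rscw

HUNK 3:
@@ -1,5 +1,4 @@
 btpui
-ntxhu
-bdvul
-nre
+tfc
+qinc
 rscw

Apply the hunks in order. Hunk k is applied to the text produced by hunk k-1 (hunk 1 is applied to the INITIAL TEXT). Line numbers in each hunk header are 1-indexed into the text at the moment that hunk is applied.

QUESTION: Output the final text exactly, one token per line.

Hunk 1: at line 2 remove [avaa,jpv] add [euqtu,xua,roz] -> 7 lines: btpui ntxhu euqtu xua roz nre rscw
Hunk 2: at line 1 remove [euqtu,xua,roz] add [bdvul] -> 5 lines: btpui ntxhu bdvul nre rscw
Hunk 3: at line 1 remove [ntxhu,bdvul,nre] add [tfc,qinc] -> 4 lines: btpui tfc qinc rscw

Answer: btpui
tfc
qinc
rscw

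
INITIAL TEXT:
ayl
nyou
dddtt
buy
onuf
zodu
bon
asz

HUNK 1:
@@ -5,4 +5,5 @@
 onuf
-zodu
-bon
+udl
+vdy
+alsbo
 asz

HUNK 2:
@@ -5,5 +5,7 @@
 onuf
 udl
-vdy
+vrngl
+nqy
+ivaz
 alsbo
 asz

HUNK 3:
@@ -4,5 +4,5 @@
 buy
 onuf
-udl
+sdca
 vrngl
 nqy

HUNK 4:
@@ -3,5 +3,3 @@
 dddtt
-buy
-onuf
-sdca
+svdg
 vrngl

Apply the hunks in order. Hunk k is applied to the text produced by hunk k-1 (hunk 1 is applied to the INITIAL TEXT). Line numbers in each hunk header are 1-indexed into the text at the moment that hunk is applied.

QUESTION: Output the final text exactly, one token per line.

Hunk 1: at line 5 remove [zodu,bon] add [udl,vdy,alsbo] -> 9 lines: ayl nyou dddtt buy onuf udl vdy alsbo asz
Hunk 2: at line 5 remove [vdy] add [vrngl,nqy,ivaz] -> 11 lines: ayl nyou dddtt buy onuf udl vrngl nqy ivaz alsbo asz
Hunk 3: at line 4 remove [udl] add [sdca] -> 11 lines: ayl nyou dddtt buy onuf sdca vrngl nqy ivaz alsbo asz
Hunk 4: at line 3 remove [buy,onuf,sdca] add [svdg] -> 9 lines: ayl nyou dddtt svdg vrngl nqy ivaz alsbo asz

Answer: ayl
nyou
dddtt
svdg
vrngl
nqy
ivaz
alsbo
asz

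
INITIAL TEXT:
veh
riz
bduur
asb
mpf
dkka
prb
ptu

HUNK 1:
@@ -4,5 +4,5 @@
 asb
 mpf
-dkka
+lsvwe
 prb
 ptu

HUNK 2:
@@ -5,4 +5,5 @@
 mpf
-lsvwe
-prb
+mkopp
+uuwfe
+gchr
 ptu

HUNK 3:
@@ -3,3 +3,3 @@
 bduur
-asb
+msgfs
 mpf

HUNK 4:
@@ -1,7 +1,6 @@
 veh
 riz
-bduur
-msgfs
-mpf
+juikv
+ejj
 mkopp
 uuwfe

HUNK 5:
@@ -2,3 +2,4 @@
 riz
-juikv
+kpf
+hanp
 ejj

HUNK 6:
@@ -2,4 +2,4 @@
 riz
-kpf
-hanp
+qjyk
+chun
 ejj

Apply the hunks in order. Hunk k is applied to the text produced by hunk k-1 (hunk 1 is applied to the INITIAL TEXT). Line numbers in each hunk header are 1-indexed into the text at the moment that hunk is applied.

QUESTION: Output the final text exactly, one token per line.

Answer: veh
riz
qjyk
chun
ejj
mkopp
uuwfe
gchr
ptu

Derivation:
Hunk 1: at line 4 remove [dkka] add [lsvwe] -> 8 lines: veh riz bduur asb mpf lsvwe prb ptu
Hunk 2: at line 5 remove [lsvwe,prb] add [mkopp,uuwfe,gchr] -> 9 lines: veh riz bduur asb mpf mkopp uuwfe gchr ptu
Hunk 3: at line 3 remove [asb] add [msgfs] -> 9 lines: veh riz bduur msgfs mpf mkopp uuwfe gchr ptu
Hunk 4: at line 1 remove [bduur,msgfs,mpf] add [juikv,ejj] -> 8 lines: veh riz juikv ejj mkopp uuwfe gchr ptu
Hunk 5: at line 2 remove [juikv] add [kpf,hanp] -> 9 lines: veh riz kpf hanp ejj mkopp uuwfe gchr ptu
Hunk 6: at line 2 remove [kpf,hanp] add [qjyk,chun] -> 9 lines: veh riz qjyk chun ejj mkopp uuwfe gchr ptu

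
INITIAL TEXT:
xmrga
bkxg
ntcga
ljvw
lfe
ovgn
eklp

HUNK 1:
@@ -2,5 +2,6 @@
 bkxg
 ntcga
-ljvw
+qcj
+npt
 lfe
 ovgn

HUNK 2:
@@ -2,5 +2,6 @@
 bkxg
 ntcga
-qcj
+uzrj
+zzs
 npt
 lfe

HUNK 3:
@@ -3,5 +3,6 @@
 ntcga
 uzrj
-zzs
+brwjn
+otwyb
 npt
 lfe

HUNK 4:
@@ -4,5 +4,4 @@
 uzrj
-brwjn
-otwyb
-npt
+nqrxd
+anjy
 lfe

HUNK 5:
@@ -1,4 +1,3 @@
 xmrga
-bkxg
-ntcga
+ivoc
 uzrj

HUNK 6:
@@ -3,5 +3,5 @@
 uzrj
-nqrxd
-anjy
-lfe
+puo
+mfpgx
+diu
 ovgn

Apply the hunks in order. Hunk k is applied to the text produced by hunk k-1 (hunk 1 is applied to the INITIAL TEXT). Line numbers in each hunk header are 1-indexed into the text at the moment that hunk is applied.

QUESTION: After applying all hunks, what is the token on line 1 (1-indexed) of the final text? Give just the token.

Answer: xmrga

Derivation:
Hunk 1: at line 2 remove [ljvw] add [qcj,npt] -> 8 lines: xmrga bkxg ntcga qcj npt lfe ovgn eklp
Hunk 2: at line 2 remove [qcj] add [uzrj,zzs] -> 9 lines: xmrga bkxg ntcga uzrj zzs npt lfe ovgn eklp
Hunk 3: at line 3 remove [zzs] add [brwjn,otwyb] -> 10 lines: xmrga bkxg ntcga uzrj brwjn otwyb npt lfe ovgn eklp
Hunk 4: at line 4 remove [brwjn,otwyb,npt] add [nqrxd,anjy] -> 9 lines: xmrga bkxg ntcga uzrj nqrxd anjy lfe ovgn eklp
Hunk 5: at line 1 remove [bkxg,ntcga] add [ivoc] -> 8 lines: xmrga ivoc uzrj nqrxd anjy lfe ovgn eklp
Hunk 6: at line 3 remove [nqrxd,anjy,lfe] add [puo,mfpgx,diu] -> 8 lines: xmrga ivoc uzrj puo mfpgx diu ovgn eklp
Final line 1: xmrga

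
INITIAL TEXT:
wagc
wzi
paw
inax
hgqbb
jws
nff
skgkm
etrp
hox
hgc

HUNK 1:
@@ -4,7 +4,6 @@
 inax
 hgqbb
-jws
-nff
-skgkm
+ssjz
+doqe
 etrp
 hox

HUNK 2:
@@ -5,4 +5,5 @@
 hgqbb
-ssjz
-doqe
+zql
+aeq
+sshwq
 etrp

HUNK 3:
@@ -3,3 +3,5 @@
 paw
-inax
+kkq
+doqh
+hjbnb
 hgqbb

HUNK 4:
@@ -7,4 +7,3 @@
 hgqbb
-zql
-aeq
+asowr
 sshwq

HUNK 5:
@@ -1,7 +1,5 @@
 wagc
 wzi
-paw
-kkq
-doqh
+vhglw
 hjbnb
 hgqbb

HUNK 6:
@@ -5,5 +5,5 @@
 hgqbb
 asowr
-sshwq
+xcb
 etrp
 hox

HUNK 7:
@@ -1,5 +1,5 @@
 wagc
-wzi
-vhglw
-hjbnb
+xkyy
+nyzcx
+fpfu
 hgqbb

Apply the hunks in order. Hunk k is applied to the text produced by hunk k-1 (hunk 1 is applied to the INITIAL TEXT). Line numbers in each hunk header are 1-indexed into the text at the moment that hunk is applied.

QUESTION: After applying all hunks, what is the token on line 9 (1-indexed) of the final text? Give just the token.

Hunk 1: at line 4 remove [jws,nff,skgkm] add [ssjz,doqe] -> 10 lines: wagc wzi paw inax hgqbb ssjz doqe etrp hox hgc
Hunk 2: at line 5 remove [ssjz,doqe] add [zql,aeq,sshwq] -> 11 lines: wagc wzi paw inax hgqbb zql aeq sshwq etrp hox hgc
Hunk 3: at line 3 remove [inax] add [kkq,doqh,hjbnb] -> 13 lines: wagc wzi paw kkq doqh hjbnb hgqbb zql aeq sshwq etrp hox hgc
Hunk 4: at line 7 remove [zql,aeq] add [asowr] -> 12 lines: wagc wzi paw kkq doqh hjbnb hgqbb asowr sshwq etrp hox hgc
Hunk 5: at line 1 remove [paw,kkq,doqh] add [vhglw] -> 10 lines: wagc wzi vhglw hjbnb hgqbb asowr sshwq etrp hox hgc
Hunk 6: at line 5 remove [sshwq] add [xcb] -> 10 lines: wagc wzi vhglw hjbnb hgqbb asowr xcb etrp hox hgc
Hunk 7: at line 1 remove [wzi,vhglw,hjbnb] add [xkyy,nyzcx,fpfu] -> 10 lines: wagc xkyy nyzcx fpfu hgqbb asowr xcb etrp hox hgc
Final line 9: hox

Answer: hox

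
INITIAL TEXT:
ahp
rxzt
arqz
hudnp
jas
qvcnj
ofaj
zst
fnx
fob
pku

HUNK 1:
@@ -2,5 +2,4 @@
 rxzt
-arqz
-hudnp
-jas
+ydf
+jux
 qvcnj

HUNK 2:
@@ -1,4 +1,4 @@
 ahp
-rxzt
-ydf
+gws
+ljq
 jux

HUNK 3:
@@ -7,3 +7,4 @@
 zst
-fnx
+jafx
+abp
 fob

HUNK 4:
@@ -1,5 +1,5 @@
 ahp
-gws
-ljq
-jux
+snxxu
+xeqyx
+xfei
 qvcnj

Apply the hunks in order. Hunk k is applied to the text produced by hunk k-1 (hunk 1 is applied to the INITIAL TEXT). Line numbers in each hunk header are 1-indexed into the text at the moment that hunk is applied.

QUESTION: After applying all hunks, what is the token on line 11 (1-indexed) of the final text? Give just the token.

Answer: pku

Derivation:
Hunk 1: at line 2 remove [arqz,hudnp,jas] add [ydf,jux] -> 10 lines: ahp rxzt ydf jux qvcnj ofaj zst fnx fob pku
Hunk 2: at line 1 remove [rxzt,ydf] add [gws,ljq] -> 10 lines: ahp gws ljq jux qvcnj ofaj zst fnx fob pku
Hunk 3: at line 7 remove [fnx] add [jafx,abp] -> 11 lines: ahp gws ljq jux qvcnj ofaj zst jafx abp fob pku
Hunk 4: at line 1 remove [gws,ljq,jux] add [snxxu,xeqyx,xfei] -> 11 lines: ahp snxxu xeqyx xfei qvcnj ofaj zst jafx abp fob pku
Final line 11: pku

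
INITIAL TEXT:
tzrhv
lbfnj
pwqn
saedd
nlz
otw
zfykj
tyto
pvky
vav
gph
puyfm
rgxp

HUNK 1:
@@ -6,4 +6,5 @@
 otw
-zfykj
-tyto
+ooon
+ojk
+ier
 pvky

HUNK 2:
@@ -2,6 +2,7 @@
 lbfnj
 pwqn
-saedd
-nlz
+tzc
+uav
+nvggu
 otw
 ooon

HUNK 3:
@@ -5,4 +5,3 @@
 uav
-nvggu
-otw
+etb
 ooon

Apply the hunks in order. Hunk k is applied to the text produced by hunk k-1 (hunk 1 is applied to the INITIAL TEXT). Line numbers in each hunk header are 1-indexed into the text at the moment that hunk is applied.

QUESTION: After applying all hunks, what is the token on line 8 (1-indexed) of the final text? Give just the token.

Hunk 1: at line 6 remove [zfykj,tyto] add [ooon,ojk,ier] -> 14 lines: tzrhv lbfnj pwqn saedd nlz otw ooon ojk ier pvky vav gph puyfm rgxp
Hunk 2: at line 2 remove [saedd,nlz] add [tzc,uav,nvggu] -> 15 lines: tzrhv lbfnj pwqn tzc uav nvggu otw ooon ojk ier pvky vav gph puyfm rgxp
Hunk 3: at line 5 remove [nvggu,otw] add [etb] -> 14 lines: tzrhv lbfnj pwqn tzc uav etb ooon ojk ier pvky vav gph puyfm rgxp
Final line 8: ojk

Answer: ojk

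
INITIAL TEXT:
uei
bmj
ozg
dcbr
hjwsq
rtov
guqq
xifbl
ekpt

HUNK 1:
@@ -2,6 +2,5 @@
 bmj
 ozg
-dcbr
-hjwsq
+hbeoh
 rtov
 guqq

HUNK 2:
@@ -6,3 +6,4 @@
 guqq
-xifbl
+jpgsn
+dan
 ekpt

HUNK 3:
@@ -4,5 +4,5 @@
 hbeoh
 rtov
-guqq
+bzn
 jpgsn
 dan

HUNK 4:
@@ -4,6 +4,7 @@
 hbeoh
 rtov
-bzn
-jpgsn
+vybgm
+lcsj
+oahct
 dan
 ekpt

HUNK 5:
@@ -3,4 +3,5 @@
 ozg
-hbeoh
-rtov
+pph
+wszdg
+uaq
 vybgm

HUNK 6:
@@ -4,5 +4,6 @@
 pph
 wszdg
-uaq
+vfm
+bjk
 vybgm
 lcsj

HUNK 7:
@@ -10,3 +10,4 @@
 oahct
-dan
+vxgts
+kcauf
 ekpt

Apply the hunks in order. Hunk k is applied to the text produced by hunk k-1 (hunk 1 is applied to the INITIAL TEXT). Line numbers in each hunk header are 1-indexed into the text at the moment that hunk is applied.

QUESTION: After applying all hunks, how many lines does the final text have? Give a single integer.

Answer: 13

Derivation:
Hunk 1: at line 2 remove [dcbr,hjwsq] add [hbeoh] -> 8 lines: uei bmj ozg hbeoh rtov guqq xifbl ekpt
Hunk 2: at line 6 remove [xifbl] add [jpgsn,dan] -> 9 lines: uei bmj ozg hbeoh rtov guqq jpgsn dan ekpt
Hunk 3: at line 4 remove [guqq] add [bzn] -> 9 lines: uei bmj ozg hbeoh rtov bzn jpgsn dan ekpt
Hunk 4: at line 4 remove [bzn,jpgsn] add [vybgm,lcsj,oahct] -> 10 lines: uei bmj ozg hbeoh rtov vybgm lcsj oahct dan ekpt
Hunk 5: at line 3 remove [hbeoh,rtov] add [pph,wszdg,uaq] -> 11 lines: uei bmj ozg pph wszdg uaq vybgm lcsj oahct dan ekpt
Hunk 6: at line 4 remove [uaq] add [vfm,bjk] -> 12 lines: uei bmj ozg pph wszdg vfm bjk vybgm lcsj oahct dan ekpt
Hunk 7: at line 10 remove [dan] add [vxgts,kcauf] -> 13 lines: uei bmj ozg pph wszdg vfm bjk vybgm lcsj oahct vxgts kcauf ekpt
Final line count: 13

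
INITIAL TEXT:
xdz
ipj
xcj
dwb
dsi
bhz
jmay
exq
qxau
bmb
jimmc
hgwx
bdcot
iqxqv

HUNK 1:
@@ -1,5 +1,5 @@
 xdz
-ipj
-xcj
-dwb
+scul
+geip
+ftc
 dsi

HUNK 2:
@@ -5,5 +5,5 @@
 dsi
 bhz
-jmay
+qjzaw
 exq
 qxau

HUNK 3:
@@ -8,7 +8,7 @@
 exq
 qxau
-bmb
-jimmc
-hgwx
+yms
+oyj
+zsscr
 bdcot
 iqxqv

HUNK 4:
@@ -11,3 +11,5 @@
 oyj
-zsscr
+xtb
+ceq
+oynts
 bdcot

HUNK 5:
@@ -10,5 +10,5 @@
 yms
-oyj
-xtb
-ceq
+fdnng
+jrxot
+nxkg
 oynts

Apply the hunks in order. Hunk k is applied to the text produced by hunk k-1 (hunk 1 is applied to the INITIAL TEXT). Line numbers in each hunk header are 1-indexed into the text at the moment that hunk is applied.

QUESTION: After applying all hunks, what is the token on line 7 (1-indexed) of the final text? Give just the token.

Hunk 1: at line 1 remove [ipj,xcj,dwb] add [scul,geip,ftc] -> 14 lines: xdz scul geip ftc dsi bhz jmay exq qxau bmb jimmc hgwx bdcot iqxqv
Hunk 2: at line 5 remove [jmay] add [qjzaw] -> 14 lines: xdz scul geip ftc dsi bhz qjzaw exq qxau bmb jimmc hgwx bdcot iqxqv
Hunk 3: at line 8 remove [bmb,jimmc,hgwx] add [yms,oyj,zsscr] -> 14 lines: xdz scul geip ftc dsi bhz qjzaw exq qxau yms oyj zsscr bdcot iqxqv
Hunk 4: at line 11 remove [zsscr] add [xtb,ceq,oynts] -> 16 lines: xdz scul geip ftc dsi bhz qjzaw exq qxau yms oyj xtb ceq oynts bdcot iqxqv
Hunk 5: at line 10 remove [oyj,xtb,ceq] add [fdnng,jrxot,nxkg] -> 16 lines: xdz scul geip ftc dsi bhz qjzaw exq qxau yms fdnng jrxot nxkg oynts bdcot iqxqv
Final line 7: qjzaw

Answer: qjzaw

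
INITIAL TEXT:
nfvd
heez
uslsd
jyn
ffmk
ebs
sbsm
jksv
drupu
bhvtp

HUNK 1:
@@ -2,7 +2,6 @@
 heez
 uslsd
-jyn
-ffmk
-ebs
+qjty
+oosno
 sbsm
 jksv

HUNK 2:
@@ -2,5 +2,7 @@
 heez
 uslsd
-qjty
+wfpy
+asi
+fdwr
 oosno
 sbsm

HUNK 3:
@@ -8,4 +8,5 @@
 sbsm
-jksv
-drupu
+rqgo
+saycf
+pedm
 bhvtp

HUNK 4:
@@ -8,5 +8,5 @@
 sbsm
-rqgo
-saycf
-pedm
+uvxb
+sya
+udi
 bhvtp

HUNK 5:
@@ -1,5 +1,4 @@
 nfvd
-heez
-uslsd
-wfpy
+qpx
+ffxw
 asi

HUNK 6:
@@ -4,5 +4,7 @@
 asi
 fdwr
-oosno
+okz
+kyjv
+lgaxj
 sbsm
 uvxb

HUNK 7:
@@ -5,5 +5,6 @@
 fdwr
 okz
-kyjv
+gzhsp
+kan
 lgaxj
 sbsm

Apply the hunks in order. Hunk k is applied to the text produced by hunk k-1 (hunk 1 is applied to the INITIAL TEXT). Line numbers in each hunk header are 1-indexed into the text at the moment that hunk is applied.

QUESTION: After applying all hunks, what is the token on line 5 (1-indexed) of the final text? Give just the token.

Answer: fdwr

Derivation:
Hunk 1: at line 2 remove [jyn,ffmk,ebs] add [qjty,oosno] -> 9 lines: nfvd heez uslsd qjty oosno sbsm jksv drupu bhvtp
Hunk 2: at line 2 remove [qjty] add [wfpy,asi,fdwr] -> 11 lines: nfvd heez uslsd wfpy asi fdwr oosno sbsm jksv drupu bhvtp
Hunk 3: at line 8 remove [jksv,drupu] add [rqgo,saycf,pedm] -> 12 lines: nfvd heez uslsd wfpy asi fdwr oosno sbsm rqgo saycf pedm bhvtp
Hunk 4: at line 8 remove [rqgo,saycf,pedm] add [uvxb,sya,udi] -> 12 lines: nfvd heez uslsd wfpy asi fdwr oosno sbsm uvxb sya udi bhvtp
Hunk 5: at line 1 remove [heez,uslsd,wfpy] add [qpx,ffxw] -> 11 lines: nfvd qpx ffxw asi fdwr oosno sbsm uvxb sya udi bhvtp
Hunk 6: at line 4 remove [oosno] add [okz,kyjv,lgaxj] -> 13 lines: nfvd qpx ffxw asi fdwr okz kyjv lgaxj sbsm uvxb sya udi bhvtp
Hunk 7: at line 5 remove [kyjv] add [gzhsp,kan] -> 14 lines: nfvd qpx ffxw asi fdwr okz gzhsp kan lgaxj sbsm uvxb sya udi bhvtp
Final line 5: fdwr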